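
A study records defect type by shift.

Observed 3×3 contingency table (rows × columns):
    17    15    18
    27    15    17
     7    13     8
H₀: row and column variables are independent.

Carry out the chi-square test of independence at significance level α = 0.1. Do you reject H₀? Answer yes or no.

Row totals [50, 59, 28], col totals [51, 43, 43], n=137
χ² = (17−18.61)²/18.61 + (15−15.69)²/15.69 + (18−15.69)²/15.69 + (27−21.96)²/21.96 + (15−18.52)²/18.52 + (17−18.52)²/18.52 + (7−10.42)²/10.42 + (13−8.79)²/8.79 + (8−8.79)²/8.79 = 5.6707
df = 4
p-value (upper-tail) = 0.22513
At α=0.1: p ≥ α → fail to reject H₀

reject H₀: no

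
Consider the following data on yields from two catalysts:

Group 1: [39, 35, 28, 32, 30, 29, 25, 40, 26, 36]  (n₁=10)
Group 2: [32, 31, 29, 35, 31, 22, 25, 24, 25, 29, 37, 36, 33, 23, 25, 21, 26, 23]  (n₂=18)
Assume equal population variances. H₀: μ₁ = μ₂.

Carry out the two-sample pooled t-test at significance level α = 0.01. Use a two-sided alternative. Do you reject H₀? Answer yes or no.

x̄₁=32.000, s₁=5.292, n₁=10
x̄₂=28.167, s₂=5.067, n₂=18
s_p² = [9·5.292² + 17·5.067²]/26 = 26.4808
SE = √(s_p²·(1/10+1/18)) = 2.0296
t = (32.000−28.167)/2.0296 = 1.8887
df = 26
p-value (two-sided) = 0.07013
At α=0.01: p ≥ α → fail to reject H₀

reject H₀: no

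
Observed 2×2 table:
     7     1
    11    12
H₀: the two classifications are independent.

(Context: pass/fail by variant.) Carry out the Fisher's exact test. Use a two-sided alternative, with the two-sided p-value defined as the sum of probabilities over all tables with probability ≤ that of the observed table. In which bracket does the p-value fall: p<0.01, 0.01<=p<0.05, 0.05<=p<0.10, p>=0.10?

p-value bracket: 0.05<=p<0.10

Margins: r₁=8, r₂=23, c₁=18, c₂=13, n=31
p_obs = C(8,7)·C(23,11)/C(31,18); sum pmf over tables with pmf ≤ p_obs
p-value (two-sided) = 0.09535
→ bracket: 0.05<=p<0.10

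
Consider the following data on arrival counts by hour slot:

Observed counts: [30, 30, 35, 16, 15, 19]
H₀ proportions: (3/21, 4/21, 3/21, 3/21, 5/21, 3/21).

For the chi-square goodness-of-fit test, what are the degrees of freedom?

df = k − 1 = 6 − 1 = 5

degrees of freedom = 5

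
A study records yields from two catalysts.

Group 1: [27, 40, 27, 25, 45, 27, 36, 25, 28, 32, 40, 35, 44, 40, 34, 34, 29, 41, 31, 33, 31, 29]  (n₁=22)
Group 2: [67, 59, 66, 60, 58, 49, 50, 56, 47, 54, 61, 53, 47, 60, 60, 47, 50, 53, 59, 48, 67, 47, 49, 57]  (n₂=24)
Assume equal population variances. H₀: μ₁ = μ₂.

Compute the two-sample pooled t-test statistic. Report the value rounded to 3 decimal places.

test statistic = -11.599

x̄₁=33.318, s₁=6.136, n₁=22
x̄₂=55.167, s₂=6.598, n₂=24
s_p² = [21·6.136² + 23·6.598²]/44 = 40.7297
SE = √(s_p²·(1/22+1/24)) = 1.8837
t = (33.318−55.167)/1.8837 = -11.5986
df = 44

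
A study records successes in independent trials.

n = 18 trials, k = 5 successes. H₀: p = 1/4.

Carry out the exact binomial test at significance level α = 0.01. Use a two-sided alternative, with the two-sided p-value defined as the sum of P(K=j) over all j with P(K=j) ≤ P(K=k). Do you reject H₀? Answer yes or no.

Exact binomial: n=18, k=5, p₀=1/4=0.2500
P(X=j) = C(n,j)·p₀^j·(1−p₀)^(n−j); p = Σ P(X=j) over j with P(X=j) ≤ P(X=5)
p-value (two-sided) = 0.78702
At α=0.01: p ≥ α → fail to reject H₀

reject H₀: no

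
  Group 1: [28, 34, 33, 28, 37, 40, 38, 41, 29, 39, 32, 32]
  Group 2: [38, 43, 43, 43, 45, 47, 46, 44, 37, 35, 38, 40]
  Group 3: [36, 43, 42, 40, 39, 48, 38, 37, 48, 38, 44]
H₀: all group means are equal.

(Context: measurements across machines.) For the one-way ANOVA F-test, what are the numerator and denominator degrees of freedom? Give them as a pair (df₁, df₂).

degrees of freedom = [2, 32]

k = 3 groups, N = 35 total
df = (k−1, N−k) = (3−1, 35−3) = (2, 32)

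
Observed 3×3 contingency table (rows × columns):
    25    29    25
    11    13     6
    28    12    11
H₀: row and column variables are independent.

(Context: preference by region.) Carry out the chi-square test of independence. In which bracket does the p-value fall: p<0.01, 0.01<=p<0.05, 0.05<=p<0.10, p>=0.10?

Row totals [79, 30, 51], col totals [64, 54, 42], n=160
χ² = (25−31.60)²/31.60 + (29−26.66)²/26.66 + (25−20.74)²/20.74 + (11−12.00)²/12.00 + (13−10.12)²/10.12 + (6−7.88)²/7.88 + (28−20.40)²/20.40 + (12−17.21)²/17.21 + (11−13.39)²/13.39 = 8.6413
df = 4
p-value (upper-tail) = 0.07072
→ bracket: 0.05<=p<0.10

p-value bracket: 0.05<=p<0.10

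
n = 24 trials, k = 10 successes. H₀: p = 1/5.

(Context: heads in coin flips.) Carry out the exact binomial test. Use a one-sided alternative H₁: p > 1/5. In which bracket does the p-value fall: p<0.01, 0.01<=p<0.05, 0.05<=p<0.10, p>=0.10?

Exact binomial: n=24, k=10, p₀=1/5=0.2000
P(X≥10) from Σ C(n,i)·p₀^i·(1−p₀)^(n−i)
p-value (one-sided, H₁ greater) = 0.01262
→ bracket: 0.01<=p<0.05

p-value bracket: 0.01<=p<0.05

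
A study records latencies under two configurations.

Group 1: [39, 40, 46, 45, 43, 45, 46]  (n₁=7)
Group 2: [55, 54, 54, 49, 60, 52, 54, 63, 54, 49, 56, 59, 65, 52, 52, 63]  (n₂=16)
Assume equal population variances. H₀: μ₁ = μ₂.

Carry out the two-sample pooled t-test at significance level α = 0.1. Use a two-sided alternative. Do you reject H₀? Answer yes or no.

x̄₁=43.429, s₁=2.878, n₁=7
x̄₂=55.688, s₂=4.936, n₂=16
s_p² = [6·2.878² + 15·4.936²]/21 = 19.7691
SE = √(s_p²·(1/7+1/16)) = 2.0149
t = (43.429−55.688)/2.0149 = -6.0842
df = 21
p-value (two-sided) = 0.00000
At α=0.1: p < α → reject H₀

reject H₀: yes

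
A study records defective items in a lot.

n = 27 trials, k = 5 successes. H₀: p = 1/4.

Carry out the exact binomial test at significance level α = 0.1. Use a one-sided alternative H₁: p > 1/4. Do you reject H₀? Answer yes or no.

Exact binomial: n=27, k=5, p₀=1/4=0.2500
P(X≥5) from Σ C(n,i)·p₀^i·(1−p₀)^(n−i)
p-value (one-sided, H₁ greater) = 0.84168
At α=0.1: p ≥ α → fail to reject H₀

reject H₀: no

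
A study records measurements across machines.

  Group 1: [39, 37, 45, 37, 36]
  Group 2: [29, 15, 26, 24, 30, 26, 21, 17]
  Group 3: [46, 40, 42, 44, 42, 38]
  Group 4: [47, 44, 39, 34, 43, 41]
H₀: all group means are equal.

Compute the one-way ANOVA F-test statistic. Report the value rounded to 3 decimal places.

Group means [38.80, 23.50, 42.00, 41.33], grand mean 35.280
SSB = Σnᵢ(x̄ᵢ−x̄)² = 1662.907; SSW = ΣΣ(x−x̄ᵢ)² = 400.133
MSB = 1662.907/3 = 554.3022; MSW = 400.133/21 = 19.0540
F = MSB/MSW = 29.0912
df = (3, 21)

test statistic = 29.091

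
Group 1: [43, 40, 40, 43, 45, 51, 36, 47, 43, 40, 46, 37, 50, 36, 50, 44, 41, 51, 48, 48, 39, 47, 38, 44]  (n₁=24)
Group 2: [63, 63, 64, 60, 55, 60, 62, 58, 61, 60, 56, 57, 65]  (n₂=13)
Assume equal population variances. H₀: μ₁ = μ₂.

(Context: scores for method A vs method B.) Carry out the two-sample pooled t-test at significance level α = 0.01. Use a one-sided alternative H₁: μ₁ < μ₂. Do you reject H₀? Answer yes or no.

x̄₁=43.625, s₁=4.753, n₁=24
x̄₂=60.308, s₂=3.119, n₂=13
s_p² = [23·4.753² + 12·3.119²]/35 = 18.1827
SE = √(s_p²·(1/24+1/13)) = 1.4684
t = (43.625−60.308)/1.4684 = -11.3609
df = 35
p-value (one-sided, H₁ less) = 0.00000
At α=0.01: p < α → reject H₀

reject H₀: yes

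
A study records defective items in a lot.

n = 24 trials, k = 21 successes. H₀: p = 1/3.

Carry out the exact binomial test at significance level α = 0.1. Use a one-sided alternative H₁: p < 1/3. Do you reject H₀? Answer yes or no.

reject H₀: no

Exact binomial: n=24, k=21, p₀=1/3=0.3333
P(X≤21) from Σ C(n,i)·p₀^i·(1−p₀)^(n−i)
p-value (one-sided, H₁ less) = 1.00000
At α=0.1: p ≥ α → fail to reject H₀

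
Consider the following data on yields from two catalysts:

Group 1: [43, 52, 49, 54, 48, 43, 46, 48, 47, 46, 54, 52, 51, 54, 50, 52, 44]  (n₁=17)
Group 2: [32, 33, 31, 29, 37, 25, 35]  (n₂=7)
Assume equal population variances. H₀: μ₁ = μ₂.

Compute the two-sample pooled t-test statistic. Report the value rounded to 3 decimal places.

x̄₁=49.000, s₁=3.775, n₁=17
x̄₂=31.714, s₂=3.946, n₂=7
s_p² = [16·3.775² + 6·3.946²]/22 = 14.6104
SE = √(s_p²·(1/17+1/7)) = 1.7166
t = (49.000−31.714)/1.7166 = 10.0699
df = 22

test statistic = 10.070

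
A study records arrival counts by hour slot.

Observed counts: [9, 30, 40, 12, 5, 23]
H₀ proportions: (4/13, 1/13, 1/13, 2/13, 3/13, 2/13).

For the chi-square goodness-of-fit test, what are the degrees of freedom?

df = k − 1 = 6 − 1 = 5

degrees of freedom = 5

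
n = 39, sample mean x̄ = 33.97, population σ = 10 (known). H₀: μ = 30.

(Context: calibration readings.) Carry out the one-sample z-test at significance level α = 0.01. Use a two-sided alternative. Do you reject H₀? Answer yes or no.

SE = σ/√n = 10/√39 = 1.6013
z = (x̄−μ₀)/SE = (33.97−30)/1.6013 = 2.4793
p-value (two-sided) = 0.01317
At α=0.01: p ≥ α → fail to reject H₀

reject H₀: no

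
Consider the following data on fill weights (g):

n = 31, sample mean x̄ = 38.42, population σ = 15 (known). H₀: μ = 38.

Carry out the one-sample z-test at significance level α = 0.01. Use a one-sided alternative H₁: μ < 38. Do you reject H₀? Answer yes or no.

reject H₀: no

SE = σ/√n = 15/√31 = 2.6941
z = (x̄−μ₀)/SE = (38.42−38)/2.6941 = 0.1559
p-value (one-sided, H₁ less) = 0.56194
At α=0.01: p ≥ α → fail to reject H₀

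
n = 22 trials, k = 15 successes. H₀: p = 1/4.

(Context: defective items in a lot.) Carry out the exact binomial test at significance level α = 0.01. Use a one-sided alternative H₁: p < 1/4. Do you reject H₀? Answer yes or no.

reject H₀: no

Exact binomial: n=22, k=15, p₀=1/4=0.2500
P(X≤15) from Σ C(n,i)·p₀^i·(1−p₀)^(n−i)
p-value (one-sided, H₁ less) = 1.00000
At α=0.01: p ≥ α → fail to reject H₀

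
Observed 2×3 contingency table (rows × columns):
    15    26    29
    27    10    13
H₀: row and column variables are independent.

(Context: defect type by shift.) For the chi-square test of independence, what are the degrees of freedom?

df = (r−1)(c−1) = (2−1)·(3−1) = 2

degrees of freedom = 2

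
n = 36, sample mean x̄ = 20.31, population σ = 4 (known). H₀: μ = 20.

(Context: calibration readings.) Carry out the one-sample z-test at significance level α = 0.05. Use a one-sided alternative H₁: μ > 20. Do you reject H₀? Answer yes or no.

reject H₀: no

SE = σ/√n = 4/√36 = 0.6667
z = (x̄−μ₀)/SE = (20.31−20)/0.6667 = 0.4650
p-value (one-sided, H₁ greater) = 0.32097
At α=0.05: p ≥ α → fail to reject H₀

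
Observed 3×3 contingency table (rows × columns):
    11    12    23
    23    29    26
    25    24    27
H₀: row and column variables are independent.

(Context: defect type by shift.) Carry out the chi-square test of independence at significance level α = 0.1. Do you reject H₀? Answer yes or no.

Row totals [46, 78, 76], col totals [59, 65, 76], n=200
χ² = (11−13.57)²/13.57 + (12−14.95)²/14.95 + (23−17.48)²/17.48 + (23−23.01)²/23.01 + (29−25.35)²/25.35 + (26−29.64)²/29.64 + (25−22.42)²/22.42 + (24−24.70)²/24.70 + (27−28.88)²/28.88 = 4.2237
df = 4
p-value (upper-tail) = 0.37658
At α=0.1: p ≥ α → fail to reject H₀

reject H₀: no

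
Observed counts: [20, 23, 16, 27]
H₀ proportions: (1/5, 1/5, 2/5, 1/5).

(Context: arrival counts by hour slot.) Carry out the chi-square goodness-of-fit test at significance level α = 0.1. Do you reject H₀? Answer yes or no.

reject H₀: yes

n = 86; E_i = n·p_i = [17.20, 17.20, 34.40, 17.20]
χ² = (20−17.20)²/17.20 + (23−17.20)²/17.20 + (16−34.40)²/34.40 + (27−17.20)²/17.20 = 17.8372
df = 3
p-value (upper-tail) = 0.00048
At α=0.1: p < α → reject H₀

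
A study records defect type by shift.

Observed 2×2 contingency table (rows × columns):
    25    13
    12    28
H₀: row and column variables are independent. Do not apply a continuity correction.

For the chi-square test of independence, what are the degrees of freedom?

df = (r−1)(c−1) = (2−1)·(2−1) = 1

degrees of freedom = 1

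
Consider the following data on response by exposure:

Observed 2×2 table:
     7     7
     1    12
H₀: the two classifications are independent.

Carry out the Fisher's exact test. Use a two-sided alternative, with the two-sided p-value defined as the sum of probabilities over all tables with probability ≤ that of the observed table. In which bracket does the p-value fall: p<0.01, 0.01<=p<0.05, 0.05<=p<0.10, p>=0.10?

Margins: r₁=14, r₂=13, c₁=8, c₂=19, n=27
p_obs = C(14,7)·C(13,1)/C(27,8); sum pmf over tables with pmf ≤ p_obs
p-value (two-sided) = 0.03285
→ bracket: 0.01<=p<0.05

p-value bracket: 0.01<=p<0.05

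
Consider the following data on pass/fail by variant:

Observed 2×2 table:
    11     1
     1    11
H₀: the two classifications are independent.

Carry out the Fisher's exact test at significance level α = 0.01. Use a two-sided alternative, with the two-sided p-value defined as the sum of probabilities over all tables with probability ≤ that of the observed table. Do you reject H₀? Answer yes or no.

Margins: r₁=12, r₂=12, c₁=12, c₂=12, n=24
p_obs = C(12,11)·C(12,1)/C(24,12); sum pmf over tables with pmf ≤ p_obs
p-value (two-sided) = 0.00011
At α=0.01: p < α → reject H₀

reject H₀: yes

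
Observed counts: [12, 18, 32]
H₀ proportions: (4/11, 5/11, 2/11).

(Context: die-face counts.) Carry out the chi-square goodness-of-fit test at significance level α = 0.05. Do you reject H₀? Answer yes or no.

n = 62; E_i = n·p_i = [22.55, 28.18, 11.27]
χ² = (12−22.55)²/22.55 + (18−28.18)²/28.18 + (32−11.27)²/11.27 = 46.7226
df = 2
p-value (upper-tail) = 0.00000
At α=0.05: p < α → reject H₀

reject H₀: yes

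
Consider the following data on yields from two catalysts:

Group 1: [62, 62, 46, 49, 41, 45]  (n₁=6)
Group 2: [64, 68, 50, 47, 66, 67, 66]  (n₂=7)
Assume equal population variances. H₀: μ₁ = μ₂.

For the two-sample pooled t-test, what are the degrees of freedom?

degrees of freedom = 11

df = n₁ + n₂ − 2 = 6 + 7 − 2 = 11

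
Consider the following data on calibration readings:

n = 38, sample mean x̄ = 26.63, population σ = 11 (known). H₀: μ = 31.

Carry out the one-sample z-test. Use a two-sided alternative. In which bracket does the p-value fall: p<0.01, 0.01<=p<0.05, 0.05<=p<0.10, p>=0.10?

SE = σ/√n = 11/√38 = 1.7844
z = (x̄−μ₀)/SE = (26.63−31)/1.7844 = -2.4490
p-value (two-sided) = 0.01433
→ bracket: 0.01<=p<0.05

p-value bracket: 0.01<=p<0.05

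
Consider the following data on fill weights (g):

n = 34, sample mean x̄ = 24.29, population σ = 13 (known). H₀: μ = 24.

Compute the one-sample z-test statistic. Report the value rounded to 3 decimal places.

test statistic = 0.130

SE = σ/√n = 13/√34 = 2.2295
z = (x̄−μ₀)/SE = (24.29−24)/2.2295 = 0.1301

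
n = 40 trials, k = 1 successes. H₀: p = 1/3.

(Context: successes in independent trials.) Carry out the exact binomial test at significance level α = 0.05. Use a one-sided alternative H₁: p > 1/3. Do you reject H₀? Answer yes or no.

Exact binomial: n=40, k=1, p₀=1/3=0.3333
P(X≥1) from Σ C(n,i)·p₀^i·(1−p₀)^(n−i)
p-value (one-sided, H₁ greater) = 1.00000
At α=0.05: p ≥ α → fail to reject H₀

reject H₀: no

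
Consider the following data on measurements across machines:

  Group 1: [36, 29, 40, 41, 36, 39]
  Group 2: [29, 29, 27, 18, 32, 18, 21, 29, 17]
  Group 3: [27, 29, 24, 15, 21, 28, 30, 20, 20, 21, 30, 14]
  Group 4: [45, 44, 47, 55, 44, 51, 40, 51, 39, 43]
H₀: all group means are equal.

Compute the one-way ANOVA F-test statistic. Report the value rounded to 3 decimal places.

test statistic = 40.480

Group means [36.83, 24.44, 23.25, 45.90], grand mean 31.865
SSB = Σnᵢ(x̄ᵢ−x̄)² = 3504.119; SSW = ΣΣ(x−x̄ᵢ)² = 952.206
MSB = 3504.119/3 = 1168.0396; MSW = 952.206/33 = 28.8547
F = MSB/MSW = 40.4800
df = (3, 33)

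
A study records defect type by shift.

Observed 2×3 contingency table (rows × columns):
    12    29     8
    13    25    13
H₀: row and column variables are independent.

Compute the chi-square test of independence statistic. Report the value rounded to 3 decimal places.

test statistic = 1.487

Row totals [49, 51], col totals [25, 54, 21], n=100
χ² = (12−12.25)²/12.25 + (29−26.46)²/26.46 + (8−10.29)²/10.29 + (13−12.75)²/12.75 + (25−27.54)²/27.54 + (13−10.71)²/10.71 = 1.4874
df = 2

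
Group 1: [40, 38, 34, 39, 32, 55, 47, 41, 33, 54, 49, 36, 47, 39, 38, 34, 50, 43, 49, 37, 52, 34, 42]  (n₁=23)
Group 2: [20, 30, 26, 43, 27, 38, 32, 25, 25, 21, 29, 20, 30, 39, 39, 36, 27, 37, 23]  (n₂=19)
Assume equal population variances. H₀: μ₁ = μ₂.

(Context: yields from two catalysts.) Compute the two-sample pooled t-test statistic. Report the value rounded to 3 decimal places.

test statistic = 5.469

x̄₁=41.870, s₁=7.118, n₁=23
x̄₂=29.842, s₂=7.065, n₂=19
s_p² = [22·7.118² + 18·7.065²]/40 = 50.3284
SE = √(s_p²·(1/23+1/19)) = 2.1993
t = (41.870−29.842)/2.1993 = 5.4687
df = 40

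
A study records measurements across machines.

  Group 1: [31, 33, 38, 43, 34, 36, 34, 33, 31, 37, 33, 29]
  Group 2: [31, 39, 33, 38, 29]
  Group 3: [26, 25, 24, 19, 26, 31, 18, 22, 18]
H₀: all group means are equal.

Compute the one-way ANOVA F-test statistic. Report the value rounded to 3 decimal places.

test statistic = 21.374

Group means [34.33, 34.00, 23.22], grand mean 30.423
SSB = Σnᵢ(x̄ᵢ−x̄)² = 714.124; SSW = ΣΣ(x−x̄ᵢ)² = 384.222
MSB = 714.124/2 = 357.0620; MSW = 384.222/23 = 16.7053
F = MSB/MSW = 21.3742
df = (2, 23)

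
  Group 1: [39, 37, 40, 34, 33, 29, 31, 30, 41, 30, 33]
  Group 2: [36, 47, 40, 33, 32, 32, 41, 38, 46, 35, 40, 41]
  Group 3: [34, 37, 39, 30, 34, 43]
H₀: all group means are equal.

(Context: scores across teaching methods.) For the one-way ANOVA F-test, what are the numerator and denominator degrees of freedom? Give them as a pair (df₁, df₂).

degrees of freedom = [2, 26]

k = 3 groups, N = 29 total
df = (k−1, N−k) = (3−1, 29−3) = (2, 26)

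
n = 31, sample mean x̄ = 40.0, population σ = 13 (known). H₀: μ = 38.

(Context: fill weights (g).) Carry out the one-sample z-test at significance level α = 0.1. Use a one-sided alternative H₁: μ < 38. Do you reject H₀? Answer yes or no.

reject H₀: no

SE = σ/√n = 13/√31 = 2.3349
z = (x̄−μ₀)/SE = (40.0−38)/2.3349 = 0.8566
p-value (one-sided, H₁ less) = 0.80416
At α=0.1: p ≥ α → fail to reject H₀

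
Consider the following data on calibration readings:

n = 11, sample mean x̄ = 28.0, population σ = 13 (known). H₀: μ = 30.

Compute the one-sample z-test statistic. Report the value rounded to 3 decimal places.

SE = σ/√n = 13/√11 = 3.9196
z = (x̄−μ₀)/SE = (28.0−30)/3.9196 = -0.5102

test statistic = -0.510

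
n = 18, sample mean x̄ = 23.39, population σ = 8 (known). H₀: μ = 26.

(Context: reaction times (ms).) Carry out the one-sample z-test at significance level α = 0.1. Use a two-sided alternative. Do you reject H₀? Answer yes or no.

SE = σ/√n = 8/√18 = 1.8856
z = (x̄−μ₀)/SE = (23.39−26)/1.8856 = -1.3842
p-value (two-sided) = 0.16631
At α=0.1: p ≥ α → fail to reject H₀

reject H₀: no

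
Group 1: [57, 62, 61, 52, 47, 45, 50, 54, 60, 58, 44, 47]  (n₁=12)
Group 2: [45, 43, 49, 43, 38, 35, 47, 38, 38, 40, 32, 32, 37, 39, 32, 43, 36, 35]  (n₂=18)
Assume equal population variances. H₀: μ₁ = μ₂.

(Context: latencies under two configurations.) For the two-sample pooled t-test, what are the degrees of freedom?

degrees of freedom = 28

df = n₁ + n₂ − 2 = 12 + 18 − 2 = 28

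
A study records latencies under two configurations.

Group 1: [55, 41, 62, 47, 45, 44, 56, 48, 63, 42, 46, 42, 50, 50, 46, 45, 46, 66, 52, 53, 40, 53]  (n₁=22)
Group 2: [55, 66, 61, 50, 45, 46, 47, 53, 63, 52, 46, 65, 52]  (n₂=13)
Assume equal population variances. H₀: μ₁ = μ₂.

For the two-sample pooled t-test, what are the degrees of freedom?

degrees of freedom = 33

df = n₁ + n₂ − 2 = 22 + 13 − 2 = 33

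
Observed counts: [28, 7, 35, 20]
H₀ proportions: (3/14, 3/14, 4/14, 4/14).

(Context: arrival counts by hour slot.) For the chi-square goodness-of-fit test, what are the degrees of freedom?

degrees of freedom = 3

df = k − 1 = 4 − 1 = 3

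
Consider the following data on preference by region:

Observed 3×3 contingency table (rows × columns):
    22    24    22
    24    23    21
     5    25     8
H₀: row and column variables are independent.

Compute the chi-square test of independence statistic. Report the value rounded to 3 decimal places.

test statistic = 12.603

Row totals [68, 68, 38], col totals [51, 72, 51], n=174
χ² = (22−19.93)²/19.93 + (24−28.14)²/28.14 + (22−19.93)²/19.93 + (24−19.93)²/19.93 + (23−28.14)²/28.14 + (21−19.93)²/19.93 + (5−11.14)²/11.14 + (25−15.72)²/15.72 + (8−11.14)²/11.14 = 12.6028
df = 4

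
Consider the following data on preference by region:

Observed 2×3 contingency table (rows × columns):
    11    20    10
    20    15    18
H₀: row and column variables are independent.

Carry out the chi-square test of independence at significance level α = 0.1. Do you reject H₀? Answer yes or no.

Row totals [41, 53], col totals [31, 35, 28], n=94
χ² = (11−13.52)²/13.52 + (20−15.27)²/15.27 + (10−12.21)²/12.21 + (20−17.48)²/17.48 + (15−19.73)²/19.73 + (18−15.79)²/15.79 = 4.1486
df = 2
p-value (upper-tail) = 0.12564
At α=0.1: p ≥ α → fail to reject H₀

reject H₀: no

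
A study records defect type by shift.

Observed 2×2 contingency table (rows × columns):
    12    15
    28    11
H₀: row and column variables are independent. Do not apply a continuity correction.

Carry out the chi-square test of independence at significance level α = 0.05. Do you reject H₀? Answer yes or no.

Row totals [27, 39], col totals [40, 26], n=66
χ² = (12−16.36)²/16.36 + (15−10.64)²/10.64 + (28−23.64)²/23.64 + (11−15.36)²/15.36 = 4.9988
df = 1
p-value (upper-tail) = 0.02536
At α=0.05: p < α → reject H₀

reject H₀: yes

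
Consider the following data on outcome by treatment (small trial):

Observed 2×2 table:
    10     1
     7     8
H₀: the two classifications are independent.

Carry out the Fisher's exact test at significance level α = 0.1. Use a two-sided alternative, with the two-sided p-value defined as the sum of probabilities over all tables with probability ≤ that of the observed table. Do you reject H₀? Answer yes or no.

Margins: r₁=11, r₂=15, c₁=17, c₂=9, n=26
p_obs = C(11,10)·C(15,7)/C(26,17); sum pmf over tables with pmf ≤ p_obs
p-value (two-sided) = 0.03616
At α=0.1: p < α → reject H₀

reject H₀: yes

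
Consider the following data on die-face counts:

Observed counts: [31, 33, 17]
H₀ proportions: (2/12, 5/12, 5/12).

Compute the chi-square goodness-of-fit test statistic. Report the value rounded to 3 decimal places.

test statistic = 31.015

n = 81; E_i = n·p_i = [13.50, 33.75, 33.75]
χ² = (31−13.50)²/13.50 + (33−33.75)²/33.75 + (17−33.75)²/33.75 = 31.0148
df = 2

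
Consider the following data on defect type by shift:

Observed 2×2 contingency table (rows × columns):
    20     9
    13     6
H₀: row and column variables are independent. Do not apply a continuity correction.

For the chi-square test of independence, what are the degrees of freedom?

df = (r−1)(c−1) = (2−1)·(2−1) = 1

degrees of freedom = 1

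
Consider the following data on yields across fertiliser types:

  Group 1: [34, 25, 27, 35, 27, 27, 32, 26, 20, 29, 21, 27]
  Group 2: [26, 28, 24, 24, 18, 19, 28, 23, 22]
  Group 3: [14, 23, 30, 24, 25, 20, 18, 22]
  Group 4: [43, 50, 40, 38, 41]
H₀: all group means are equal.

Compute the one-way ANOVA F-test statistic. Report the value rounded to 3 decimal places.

Group means [27.50, 23.56, 22.00, 42.40], grand mean 27.353
SSB = Σnᵢ(x̄ᵢ−x̄)² = 1491.342; SSW = ΣΣ(x−x̄ᵢ)² = 576.422
MSB = 1491.342/3 = 497.1142; MSW = 576.422/30 = 19.2141
F = MSB/MSW = 25.8724
df = (3, 30)

test statistic = 25.872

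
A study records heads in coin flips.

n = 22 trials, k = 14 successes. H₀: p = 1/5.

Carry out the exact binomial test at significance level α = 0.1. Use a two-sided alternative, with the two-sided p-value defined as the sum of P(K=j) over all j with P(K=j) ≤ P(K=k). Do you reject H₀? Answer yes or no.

Exact binomial: n=22, k=14, p₀=1/5=0.2000
P(X=j) = C(n,j)·p₀^j·(1−p₀)^(n−j); p = Σ P(X=j) over j with P(X=j) ≤ P(X=14)
p-value (two-sided) = 0.00001
At α=0.1: p < α → reject H₀

reject H₀: yes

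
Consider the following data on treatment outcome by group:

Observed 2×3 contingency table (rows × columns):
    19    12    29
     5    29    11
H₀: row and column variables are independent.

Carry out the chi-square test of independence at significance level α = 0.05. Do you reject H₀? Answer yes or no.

reject H₀: yes

Row totals [60, 45], col totals [24, 41, 40], n=105
χ² = (19−13.71)²/13.71 + (12−23.43)²/23.43 + (29−22.86)²/22.86 + (5−10.29)²/10.29 + (29−17.57)²/17.57 + (11−17.14)²/17.14 = 21.6137
df = 2
p-value (upper-tail) = 0.00002
At α=0.05: p < α → reject H₀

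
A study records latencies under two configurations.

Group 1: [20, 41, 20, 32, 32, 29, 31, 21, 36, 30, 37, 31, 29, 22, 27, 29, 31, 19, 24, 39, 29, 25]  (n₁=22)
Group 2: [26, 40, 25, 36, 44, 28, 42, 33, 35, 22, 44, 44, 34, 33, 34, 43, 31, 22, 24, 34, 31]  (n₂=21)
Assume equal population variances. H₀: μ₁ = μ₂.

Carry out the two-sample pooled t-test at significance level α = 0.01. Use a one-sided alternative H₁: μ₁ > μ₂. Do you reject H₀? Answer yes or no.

reject H₀: no

x̄₁=28.818, s₁=6.200, n₁=22
x̄₂=33.571, s₂=7.318, n₂=21
s_p² = [21·6.200² + 20·7.318²]/41 = 45.8150
SE = √(s_p²·(1/22+1/21)) = 2.0650
t = (28.818−33.571)/2.0650 = -2.3018
df = 41
p-value (one-sided, H₁ greater) = 0.98675
At α=0.01: p ≥ α → fail to reject H₀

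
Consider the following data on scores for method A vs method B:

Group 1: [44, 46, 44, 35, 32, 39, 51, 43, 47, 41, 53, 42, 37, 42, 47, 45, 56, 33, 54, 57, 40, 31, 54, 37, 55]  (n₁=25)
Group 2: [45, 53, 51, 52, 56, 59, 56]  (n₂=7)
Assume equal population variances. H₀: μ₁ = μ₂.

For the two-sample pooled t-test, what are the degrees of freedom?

df = n₁ + n₂ − 2 = 25 + 7 − 2 = 30

degrees of freedom = 30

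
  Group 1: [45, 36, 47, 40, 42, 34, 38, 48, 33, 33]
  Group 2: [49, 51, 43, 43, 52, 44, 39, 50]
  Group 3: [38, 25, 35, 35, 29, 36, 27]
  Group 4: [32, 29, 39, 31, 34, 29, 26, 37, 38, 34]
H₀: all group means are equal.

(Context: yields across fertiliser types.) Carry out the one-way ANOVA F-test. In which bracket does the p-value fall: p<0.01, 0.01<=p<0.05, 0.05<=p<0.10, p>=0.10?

p-value bracket: p<0.01

Group means [39.60, 46.38, 32.14, 32.90], grand mean 37.743
SSB = Σnᵢ(x̄ᵢ−x̄)² = 1084.654; SSW = ΣΣ(x−x̄ᵢ)² = 768.032
MSB = 1084.654/3 = 361.5512; MSW = 768.032/31 = 24.7752
F = MSB/MSW = 14.5933
df = (3, 31)
p-value (upper-tail) = 0.00000
→ bracket: p<0.01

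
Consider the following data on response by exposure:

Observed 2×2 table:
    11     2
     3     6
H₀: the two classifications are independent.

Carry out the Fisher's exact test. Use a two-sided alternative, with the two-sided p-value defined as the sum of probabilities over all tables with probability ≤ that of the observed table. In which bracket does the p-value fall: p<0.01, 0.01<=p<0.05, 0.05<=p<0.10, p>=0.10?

Margins: r₁=13, r₂=9, c₁=14, c₂=8, n=22
p_obs = C(13,11)·C(9,3)/C(22,14); sum pmf over tables with pmf ≤ p_obs
p-value (two-sided) = 0.02601
→ bracket: 0.01<=p<0.05

p-value bracket: 0.01<=p<0.05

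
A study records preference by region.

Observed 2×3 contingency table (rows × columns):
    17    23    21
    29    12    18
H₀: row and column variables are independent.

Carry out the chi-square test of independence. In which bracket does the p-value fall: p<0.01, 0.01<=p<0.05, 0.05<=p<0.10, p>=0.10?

Row totals [61, 59], col totals [46, 35, 39], n=120
χ² = (17−23.38)²/23.38 + (23−17.79)²/17.79 + (21−19.82)²/19.82 + (29−22.62)²/22.62 + (12−17.21)²/17.21 + (18−19.18)²/19.18 = 6.7869
df = 2
p-value (upper-tail) = 0.03359
→ bracket: 0.01<=p<0.05

p-value bracket: 0.01<=p<0.05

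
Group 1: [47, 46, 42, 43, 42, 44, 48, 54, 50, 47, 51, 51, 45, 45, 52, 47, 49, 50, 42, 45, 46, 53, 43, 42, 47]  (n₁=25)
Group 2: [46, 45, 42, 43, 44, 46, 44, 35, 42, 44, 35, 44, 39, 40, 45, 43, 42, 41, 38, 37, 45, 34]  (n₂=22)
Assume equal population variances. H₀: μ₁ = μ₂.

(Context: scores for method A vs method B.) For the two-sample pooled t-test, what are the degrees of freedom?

degrees of freedom = 45

df = n₁ + n₂ − 2 = 25 + 22 − 2 = 45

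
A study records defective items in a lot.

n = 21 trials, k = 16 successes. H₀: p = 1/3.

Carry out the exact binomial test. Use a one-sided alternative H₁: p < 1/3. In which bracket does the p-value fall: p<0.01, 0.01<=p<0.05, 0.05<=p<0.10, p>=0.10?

p-value bracket: p>=0.10

Exact binomial: n=21, k=16, p₀=1/3=0.3333
P(X≤16) from Σ C(n,i)·p₀^i·(1−p₀)^(n−i)
p-value (one-sided, H₁ less) = 0.99999
→ bracket: p>=0.10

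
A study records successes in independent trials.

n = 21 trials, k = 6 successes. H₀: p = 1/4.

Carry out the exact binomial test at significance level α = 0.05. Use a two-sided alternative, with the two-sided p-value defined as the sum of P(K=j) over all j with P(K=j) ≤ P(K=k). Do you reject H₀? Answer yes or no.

reject H₀: no

Exact binomial: n=21, k=6, p₀=1/4=0.2500
P(X=j) = C(n,j)·p₀^j·(1−p₀)^(n−j); p = Σ P(X=j) over j with P(X=j) ≤ P(X=6)
p-value (two-sided) = 0.80083
At α=0.05: p ≥ α → fail to reject H₀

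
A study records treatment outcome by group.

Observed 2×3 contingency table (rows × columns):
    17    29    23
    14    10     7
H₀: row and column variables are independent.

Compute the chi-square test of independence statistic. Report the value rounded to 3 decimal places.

Row totals [69, 31], col totals [31, 39, 30], n=100
χ² = (17−21.39)²/21.39 + (29−26.91)²/26.91 + (23−20.70)²/20.70 + (14−9.61)²/9.61 + (10−12.09)²/12.09 + (7−9.30)²/9.30 = 4.2544
df = 2

test statistic = 4.254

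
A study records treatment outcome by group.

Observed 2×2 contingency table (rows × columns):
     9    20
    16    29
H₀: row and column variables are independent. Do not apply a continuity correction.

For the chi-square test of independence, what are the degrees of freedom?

df = (r−1)(c−1) = (2−1)·(2−1) = 1

degrees of freedom = 1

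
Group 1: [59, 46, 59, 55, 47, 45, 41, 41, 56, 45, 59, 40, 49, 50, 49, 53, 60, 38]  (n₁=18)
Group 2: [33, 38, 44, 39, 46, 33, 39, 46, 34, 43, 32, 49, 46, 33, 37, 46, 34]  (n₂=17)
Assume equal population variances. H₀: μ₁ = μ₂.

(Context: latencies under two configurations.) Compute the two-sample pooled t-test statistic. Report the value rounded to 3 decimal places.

test statistic = 4.493

x̄₁=49.556, s₁=7.245, n₁=18
x̄₂=39.529, s₂=5.832, n₂=17
s_p² = [17·7.245² + 16·5.832²]/33 = 43.5357
SE = √(s_p²·(1/18+1/17)) = 2.2315
t = (49.556−39.529)/2.2315 = 4.4930
df = 33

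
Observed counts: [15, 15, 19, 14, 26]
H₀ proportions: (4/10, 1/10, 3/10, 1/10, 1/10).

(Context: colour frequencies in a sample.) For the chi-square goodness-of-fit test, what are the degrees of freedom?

df = k − 1 = 5 − 1 = 4

degrees of freedom = 4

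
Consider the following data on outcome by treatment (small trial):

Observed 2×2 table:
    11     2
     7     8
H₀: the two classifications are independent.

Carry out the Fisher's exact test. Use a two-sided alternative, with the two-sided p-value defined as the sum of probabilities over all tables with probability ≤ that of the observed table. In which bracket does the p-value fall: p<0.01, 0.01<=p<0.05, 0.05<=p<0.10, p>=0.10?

Margins: r₁=13, r₂=15, c₁=18, c₂=10, n=28
p_obs = C(13,11)·C(15,7)/C(28,18); sum pmf over tables with pmf ≤ p_obs
p-value (two-sided) = 0.05457
→ bracket: 0.05<=p<0.10

p-value bracket: 0.05<=p<0.10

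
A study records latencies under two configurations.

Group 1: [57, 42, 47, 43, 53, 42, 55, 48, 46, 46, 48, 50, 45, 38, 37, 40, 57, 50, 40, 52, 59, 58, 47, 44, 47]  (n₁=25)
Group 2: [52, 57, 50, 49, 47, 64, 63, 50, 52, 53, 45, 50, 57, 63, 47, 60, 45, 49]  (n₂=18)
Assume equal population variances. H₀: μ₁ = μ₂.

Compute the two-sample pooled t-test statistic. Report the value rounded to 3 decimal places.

x̄₁=47.640, s₁=6.324, n₁=25
x̄₂=52.944, s₂=6.245, n₂=18
s_p² = [24·6.324² + 17·6.245²]/41 = 39.5782
SE = √(s_p²·(1/25+1/18)) = 1.9447
t = (47.640−52.944)/1.9447 = -2.7276
df = 41

test statistic = -2.728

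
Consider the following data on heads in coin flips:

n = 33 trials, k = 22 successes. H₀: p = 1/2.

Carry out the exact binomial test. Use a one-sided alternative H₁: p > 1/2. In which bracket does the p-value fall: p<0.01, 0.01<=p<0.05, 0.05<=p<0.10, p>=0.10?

p-value bracket: 0.01<=p<0.05

Exact binomial: n=33, k=22, p₀=1/2=0.5000
P(X≥22) from Σ C(n,i)·p₀^i·(1−p₀)^(n−i)
p-value (one-sided, H₁ greater) = 0.04007
→ bracket: 0.01<=p<0.05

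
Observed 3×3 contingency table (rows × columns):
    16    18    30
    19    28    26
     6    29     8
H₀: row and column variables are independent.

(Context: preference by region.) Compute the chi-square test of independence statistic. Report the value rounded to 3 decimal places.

Row totals [64, 73, 43], col totals [41, 75, 64], n=180
χ² = (16−14.58)²/14.58 + (18−26.67)²/26.67 + (30−22.76)²/22.76 + (19−16.63)²/16.63 + (28−30.42)²/30.42 + (26−25.96)²/25.96 + (6−9.79)²/9.79 + (29−17.92)²/17.92 + (8−15.29)²/15.29 = 17.5934
df = 4

test statistic = 17.593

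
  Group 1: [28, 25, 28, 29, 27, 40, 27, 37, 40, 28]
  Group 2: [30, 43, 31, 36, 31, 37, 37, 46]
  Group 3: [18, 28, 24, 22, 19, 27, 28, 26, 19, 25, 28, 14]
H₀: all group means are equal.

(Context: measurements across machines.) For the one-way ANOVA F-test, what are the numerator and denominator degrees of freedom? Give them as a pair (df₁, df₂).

degrees of freedom = [2, 27]

k = 3 groups, N = 30 total
df = (k−1, N−k) = (3−1, 30−3) = (2, 27)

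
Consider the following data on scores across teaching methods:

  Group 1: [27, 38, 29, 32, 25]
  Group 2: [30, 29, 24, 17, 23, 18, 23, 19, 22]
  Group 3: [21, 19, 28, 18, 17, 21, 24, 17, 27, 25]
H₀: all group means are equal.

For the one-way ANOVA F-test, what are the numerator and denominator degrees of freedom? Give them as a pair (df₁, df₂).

degrees of freedom = [2, 21]

k = 3 groups, N = 24 total
df = (k−1, N−k) = (3−1, 24−3) = (2, 21)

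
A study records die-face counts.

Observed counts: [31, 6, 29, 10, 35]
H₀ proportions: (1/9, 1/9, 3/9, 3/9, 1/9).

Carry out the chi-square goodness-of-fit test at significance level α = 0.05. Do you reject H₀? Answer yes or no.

n = 111; E_i = n·p_i = [12.33, 12.33, 37.00, 37.00, 12.33]
χ² = (31−12.33)²/12.33 + (6−12.33)²/12.33 + (29−37.00)²/37.00 + (10−37.00)²/37.00 + (35−12.33)²/12.33 = 94.5946
df = 4
p-value (upper-tail) = 0.00000
At α=0.05: p < α → reject H₀

reject H₀: yes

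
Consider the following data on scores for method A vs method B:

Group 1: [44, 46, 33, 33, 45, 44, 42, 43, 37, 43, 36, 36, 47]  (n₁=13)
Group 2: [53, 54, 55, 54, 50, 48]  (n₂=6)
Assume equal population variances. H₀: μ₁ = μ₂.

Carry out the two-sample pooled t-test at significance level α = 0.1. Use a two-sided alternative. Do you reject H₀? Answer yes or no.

x̄₁=40.692, s₁=4.973, n₁=13
x̄₂=52.333, s₂=2.733, n₂=6
s_p² = [12·4.973² + 5·2.733²]/17 = 19.6531
SE = √(s_p²·(1/13+1/6)) = 2.1880
t = (40.692−52.333)/2.1880 = -5.3204
df = 17
p-value (two-sided) = 0.00006
At α=0.1: p < α → reject H₀

reject H₀: yes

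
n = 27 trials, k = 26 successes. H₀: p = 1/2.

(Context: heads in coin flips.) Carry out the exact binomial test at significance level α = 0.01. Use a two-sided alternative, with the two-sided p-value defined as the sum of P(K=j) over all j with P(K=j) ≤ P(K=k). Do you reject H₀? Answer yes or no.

reject H₀: yes

Exact binomial: n=27, k=26, p₀=1/2=0.5000
P(X=j) = C(n,j)·p₀^j·(1−p₀)^(n−j); p = Σ P(X=j) over j with P(X=j) ≤ P(X=26)
p-value (two-sided) = 0.00000
At α=0.01: p < α → reject H₀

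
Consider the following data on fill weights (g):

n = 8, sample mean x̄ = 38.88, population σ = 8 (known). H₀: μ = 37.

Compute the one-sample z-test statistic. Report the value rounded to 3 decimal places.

test statistic = 0.665

SE = σ/√n = 8/√8 = 2.8284
z = (x̄−μ₀)/SE = (38.88−37)/2.8284 = 0.6647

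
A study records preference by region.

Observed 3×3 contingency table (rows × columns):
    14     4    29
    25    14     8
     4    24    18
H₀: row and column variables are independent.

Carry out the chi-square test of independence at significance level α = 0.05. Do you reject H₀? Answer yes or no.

reject H₀: yes

Row totals [47, 47, 46], col totals [43, 42, 55], n=140
χ² = (14−14.44)²/14.44 + (4−14.10)²/14.10 + (29−18.46)²/18.46 + (25−14.44)²/14.44 + (14−14.10)²/14.10 + (8−18.46)²/18.46 + (4−14.13)²/14.13 + (24−13.80)²/13.80 + (18−18.07)²/18.07 = 41.7223
df = 4
p-value (upper-tail) = 0.00000
At α=0.05: p < α → reject H₀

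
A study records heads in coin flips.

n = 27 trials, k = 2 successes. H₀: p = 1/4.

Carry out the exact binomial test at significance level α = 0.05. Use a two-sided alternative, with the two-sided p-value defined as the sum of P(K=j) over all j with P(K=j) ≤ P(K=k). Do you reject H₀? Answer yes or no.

Exact binomial: n=27, k=2, p₀=1/4=0.2500
P(X=j) = C(n,j)·p₀^j·(1−p₀)^(n−j); p = Σ P(X=j) over j with P(X=j) ≤ P(X=2)
p-value (two-sided) = 0.04236
At α=0.05: p < α → reject H₀

reject H₀: yes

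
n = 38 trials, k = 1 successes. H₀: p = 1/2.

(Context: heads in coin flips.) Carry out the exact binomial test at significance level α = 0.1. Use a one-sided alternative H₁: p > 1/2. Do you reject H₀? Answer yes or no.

Exact binomial: n=38, k=1, p₀=1/2=0.5000
P(X≥1) from Σ C(n,i)·p₀^i·(1−p₀)^(n−i)
p-value (one-sided, H₁ greater) = 1.00000
At α=0.1: p ≥ α → fail to reject H₀

reject H₀: no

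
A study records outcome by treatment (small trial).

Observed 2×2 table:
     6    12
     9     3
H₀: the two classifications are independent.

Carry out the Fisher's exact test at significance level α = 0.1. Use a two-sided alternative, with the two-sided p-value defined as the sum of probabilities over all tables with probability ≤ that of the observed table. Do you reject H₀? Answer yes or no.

Margins: r₁=18, r₂=12, c₁=15, c₂=15, n=30
p_obs = C(18,6)·C(12,9)/C(30,15); sum pmf over tables with pmf ≤ p_obs
p-value (two-sided) = 0.06043
At α=0.1: p < α → reject H₀

reject H₀: yes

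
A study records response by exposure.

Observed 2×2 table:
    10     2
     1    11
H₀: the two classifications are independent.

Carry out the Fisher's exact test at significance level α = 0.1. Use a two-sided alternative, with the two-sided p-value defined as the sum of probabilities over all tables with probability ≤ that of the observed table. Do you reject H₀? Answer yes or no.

Margins: r₁=12, r₂=12, c₁=11, c₂=13, n=24
p_obs = C(12,10)·C(12,1)/C(24,11); sum pmf over tables with pmf ≤ p_obs
p-value (two-sided) = 0.00064
At α=0.1: p < α → reject H₀

reject H₀: yes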